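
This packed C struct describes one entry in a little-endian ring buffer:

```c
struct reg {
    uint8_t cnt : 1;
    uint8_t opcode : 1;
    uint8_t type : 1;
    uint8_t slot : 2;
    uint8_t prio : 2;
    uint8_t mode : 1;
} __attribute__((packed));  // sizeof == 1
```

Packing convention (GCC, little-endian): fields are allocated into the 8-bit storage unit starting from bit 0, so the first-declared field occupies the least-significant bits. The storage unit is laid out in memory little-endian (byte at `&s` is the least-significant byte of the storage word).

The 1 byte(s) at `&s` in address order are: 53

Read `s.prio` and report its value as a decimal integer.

[0]=0x53 (little-endian) → word 0x53
cnt [0+:1] = (word>>0) & 0x1 = 1
opcode [1+:1] = (word>>1) & 0x1 = 1
type [2+:1] = (word>>2) & 0x1 = 0
slot [3+:2] = (word>>3) & 0x3 = 2
prio [5+:2] = (word>>5) & 0x3 = 2  ←
mode [7+:1] = (word>>7) & 0x1 = 0

2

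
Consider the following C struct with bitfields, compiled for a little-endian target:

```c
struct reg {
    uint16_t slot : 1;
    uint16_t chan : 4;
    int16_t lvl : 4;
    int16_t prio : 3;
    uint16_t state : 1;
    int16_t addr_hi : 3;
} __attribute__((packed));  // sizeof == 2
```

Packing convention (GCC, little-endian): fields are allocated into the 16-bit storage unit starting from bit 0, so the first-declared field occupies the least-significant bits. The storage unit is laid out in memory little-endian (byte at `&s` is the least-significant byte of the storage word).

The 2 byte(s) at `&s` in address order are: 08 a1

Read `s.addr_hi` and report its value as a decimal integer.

[0]=0x08 [1]=0xa1 (little-endian) → word 0xa108
slot [0+:1] = (word>>0) & 0x1 = 0
chan [1+:4] = (word>>1) & 0xf = 4
lvl [5+:4] = (word>>5) & 0xf = 8
prio [9+:3] = (word>>9) & 0x7 = 0
state [12+:1] = (word>>12) & 0x1 = 0
addr_hi [13+:3] = (word>>13) & 0x7 = 5  ←
addr_hi signed 3b, MSB=1: 5 - 8 = -3

-3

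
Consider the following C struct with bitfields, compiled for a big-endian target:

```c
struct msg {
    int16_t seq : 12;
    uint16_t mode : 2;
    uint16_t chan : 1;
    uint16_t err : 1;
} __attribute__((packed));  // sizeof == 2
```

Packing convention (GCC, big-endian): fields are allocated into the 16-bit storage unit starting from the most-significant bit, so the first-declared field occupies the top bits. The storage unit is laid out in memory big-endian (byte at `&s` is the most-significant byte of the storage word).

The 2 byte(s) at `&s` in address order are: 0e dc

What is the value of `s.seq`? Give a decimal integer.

237

[0]=0x0e [1]=0xdc (big-endian) → word 0x0edc
seq:12 @ bit 4 → (0x0edc>>4)&0xfff = 0xed  ←
mode:2 @ bit 2 → (0x0edc>>2)&0x3 = 0x3
chan:1 @ bit 1 → (0x0edc>>1)&0x1 = 0x0
err:1 @ bit 0 → (0x0edc>>0)&0x1 = 0x0
seq signed 12b, MSB=0: value = 237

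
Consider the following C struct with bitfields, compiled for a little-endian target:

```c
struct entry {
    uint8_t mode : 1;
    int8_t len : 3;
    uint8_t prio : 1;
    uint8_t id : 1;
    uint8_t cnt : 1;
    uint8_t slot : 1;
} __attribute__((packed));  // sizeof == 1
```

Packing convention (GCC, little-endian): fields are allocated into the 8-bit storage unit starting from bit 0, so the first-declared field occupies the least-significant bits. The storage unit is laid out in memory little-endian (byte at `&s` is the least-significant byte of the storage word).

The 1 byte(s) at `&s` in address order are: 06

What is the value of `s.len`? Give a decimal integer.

[0]=0x06 (little-endian) → word 0x06
mode:1 @ bit 0 → (0x06>>0)&0x1 = 0x0
len:3 @ bit 1 → (0x06>>1)&0x7 = 0x3  ←
prio:1 @ bit 4 → (0x06>>4)&0x1 = 0x0
id:1 @ bit 5 → (0x06>>5)&0x1 = 0x0
cnt:1 @ bit 6 → (0x06>>6)&0x1 = 0x0
slot:1 @ bit 7 → (0x06>>7)&0x1 = 0x0
len signed 3b, MSB=0: value = 3

3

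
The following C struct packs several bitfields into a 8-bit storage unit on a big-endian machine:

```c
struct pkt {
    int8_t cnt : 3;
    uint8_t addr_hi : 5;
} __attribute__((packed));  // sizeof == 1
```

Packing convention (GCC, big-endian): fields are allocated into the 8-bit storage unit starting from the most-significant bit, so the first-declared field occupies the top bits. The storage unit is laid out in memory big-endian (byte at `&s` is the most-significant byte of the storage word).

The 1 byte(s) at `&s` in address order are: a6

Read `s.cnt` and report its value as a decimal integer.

-3

[0]=0xa6 (big-endian) → word 0xa6
cnt [5+:3] = (word>>5) & 0x7 = 5  ←
addr_hi [0+:5] = (word>>0) & 0x1f = 6
cnt signed 3b, MSB=1: 5 - 8 = -3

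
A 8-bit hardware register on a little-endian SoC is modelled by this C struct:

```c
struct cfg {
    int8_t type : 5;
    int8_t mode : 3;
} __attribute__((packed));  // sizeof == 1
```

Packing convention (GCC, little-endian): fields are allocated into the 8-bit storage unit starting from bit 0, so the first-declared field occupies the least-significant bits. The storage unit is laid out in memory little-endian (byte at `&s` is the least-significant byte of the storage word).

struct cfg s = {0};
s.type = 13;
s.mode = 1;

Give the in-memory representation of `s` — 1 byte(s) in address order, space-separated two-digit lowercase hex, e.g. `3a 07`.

2d

type (5b) val=13 bits=0xd at bit 0: 0x0d
mode (3b) val=1 bits=0x1 at bit 5: 0x2d
word = 0x2d → little-endian bytes:
  [0]=0x2d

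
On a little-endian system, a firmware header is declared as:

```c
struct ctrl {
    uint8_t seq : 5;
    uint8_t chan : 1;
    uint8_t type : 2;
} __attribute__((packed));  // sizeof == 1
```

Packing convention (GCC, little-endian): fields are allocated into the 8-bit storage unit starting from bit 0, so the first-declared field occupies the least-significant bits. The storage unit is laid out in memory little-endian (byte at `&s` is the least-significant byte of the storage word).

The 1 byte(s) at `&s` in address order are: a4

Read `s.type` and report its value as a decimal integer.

[0]=0xa4 (little-endian) → word 0xa4
seq [0+:5] = (word>>0) & 0x1f = 4
chan [5+:1] = (word>>5) & 0x1 = 1
type [6+:2] = (word>>6) & 0x3 = 2  ←

2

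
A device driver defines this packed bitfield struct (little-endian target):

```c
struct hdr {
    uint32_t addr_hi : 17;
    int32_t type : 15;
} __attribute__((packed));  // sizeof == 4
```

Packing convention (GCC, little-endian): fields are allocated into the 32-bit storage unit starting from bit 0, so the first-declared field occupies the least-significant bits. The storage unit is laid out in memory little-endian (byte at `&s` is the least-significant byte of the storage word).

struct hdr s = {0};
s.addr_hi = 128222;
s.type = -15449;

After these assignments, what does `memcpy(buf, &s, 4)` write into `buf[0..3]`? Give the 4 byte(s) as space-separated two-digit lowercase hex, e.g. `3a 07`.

addr_hi:17 = 128222 → 0x1f4de << 0 → word 0x0001f4de
type:15 = -15449 → 0x43a7 << 17 → word 0x874ff4de
word = 0x874ff4de → little-endian bytes:
  [0]=0xde  [1]=0xf4  [2]=0x4f  [3]=0x87

de f4 4f 87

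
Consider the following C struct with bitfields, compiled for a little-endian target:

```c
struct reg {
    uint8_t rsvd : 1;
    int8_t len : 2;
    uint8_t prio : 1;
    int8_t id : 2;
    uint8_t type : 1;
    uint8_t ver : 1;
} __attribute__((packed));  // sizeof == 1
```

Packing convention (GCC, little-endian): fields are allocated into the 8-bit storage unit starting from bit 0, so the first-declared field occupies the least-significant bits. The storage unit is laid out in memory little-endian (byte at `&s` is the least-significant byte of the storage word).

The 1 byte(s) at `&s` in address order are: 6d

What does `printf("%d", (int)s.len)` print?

-2

[0]=0x6d (little-endian) → word 0x6d
rsvd [0+:1] = (word>>0) & 0x1 = 1
len [1+:2] = (word>>1) & 0x3 = 2  ←
prio [3+:1] = (word>>3) & 0x1 = 1
id [4+:2] = (word>>4) & 0x3 = 2
type [6+:1] = (word>>6) & 0x1 = 1
ver [7+:1] = (word>>7) & 0x1 = 0
len signed 2b, MSB=1: 2 - 4 = -2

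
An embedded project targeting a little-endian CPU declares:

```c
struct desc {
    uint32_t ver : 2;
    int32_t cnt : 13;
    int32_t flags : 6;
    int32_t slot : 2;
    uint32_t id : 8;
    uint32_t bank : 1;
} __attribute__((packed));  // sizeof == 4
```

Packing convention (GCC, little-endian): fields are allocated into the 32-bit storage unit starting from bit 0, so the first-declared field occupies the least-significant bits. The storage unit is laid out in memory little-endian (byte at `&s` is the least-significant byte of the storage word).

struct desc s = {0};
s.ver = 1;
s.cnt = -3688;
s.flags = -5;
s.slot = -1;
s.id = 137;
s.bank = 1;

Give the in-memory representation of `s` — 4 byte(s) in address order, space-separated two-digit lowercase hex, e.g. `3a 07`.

[0+:2] ver=1 & 0x3 = 0x1; word=0x00000001
[2+:13] cnt=-3688 & 0x1fff = 0x1198; word=0x00004661
[15+:6] flags=-5 & 0x3f = 0x3b; word=0x001dc661
[21+:2] slot=-1 & 0x3 = 0x3; word=0x007dc661
[23+:8] id=137 & 0xff = 0x89; word=0x44fdc661
[31+:1] bank=1 & 0x1 = 0x1; word=0xc4fdc661
word = 0xc4fdc661 → little-endian bytes:
  [0]=0x61  [1]=0xc6  [2]=0xfd  [3]=0xc4

61 c6 fd c4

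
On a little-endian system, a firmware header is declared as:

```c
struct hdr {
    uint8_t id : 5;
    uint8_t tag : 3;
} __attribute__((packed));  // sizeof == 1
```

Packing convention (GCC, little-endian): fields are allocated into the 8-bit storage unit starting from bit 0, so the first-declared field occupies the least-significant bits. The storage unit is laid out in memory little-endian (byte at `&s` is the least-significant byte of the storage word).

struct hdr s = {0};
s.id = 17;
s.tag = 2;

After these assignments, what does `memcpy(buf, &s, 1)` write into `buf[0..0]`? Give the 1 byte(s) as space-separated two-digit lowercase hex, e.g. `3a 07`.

id (5b) val=17 bits=0x11 at bit 0: 0x11
tag (3b) val=2 bits=0x2 at bit 5: 0x51
word = 0x51 → little-endian bytes:
  [0]=0x51

51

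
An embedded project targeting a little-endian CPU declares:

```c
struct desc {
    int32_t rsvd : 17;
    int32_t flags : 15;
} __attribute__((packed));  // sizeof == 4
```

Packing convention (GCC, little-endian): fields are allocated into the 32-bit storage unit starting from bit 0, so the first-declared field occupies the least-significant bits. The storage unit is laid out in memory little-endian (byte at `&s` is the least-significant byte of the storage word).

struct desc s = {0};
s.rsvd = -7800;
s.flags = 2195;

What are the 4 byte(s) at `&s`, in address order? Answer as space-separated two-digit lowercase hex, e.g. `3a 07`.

rsvd:17 = -7800 → 0x1e188 << 0 → word 0x0001e188
flags:15 = 2195 → 0x893 << 17 → word 0x1127e188
word = 0x1127e188 → little-endian bytes:
  [0]=0x88  [1]=0xe1  [2]=0x27  [3]=0x11

88 e1 27 11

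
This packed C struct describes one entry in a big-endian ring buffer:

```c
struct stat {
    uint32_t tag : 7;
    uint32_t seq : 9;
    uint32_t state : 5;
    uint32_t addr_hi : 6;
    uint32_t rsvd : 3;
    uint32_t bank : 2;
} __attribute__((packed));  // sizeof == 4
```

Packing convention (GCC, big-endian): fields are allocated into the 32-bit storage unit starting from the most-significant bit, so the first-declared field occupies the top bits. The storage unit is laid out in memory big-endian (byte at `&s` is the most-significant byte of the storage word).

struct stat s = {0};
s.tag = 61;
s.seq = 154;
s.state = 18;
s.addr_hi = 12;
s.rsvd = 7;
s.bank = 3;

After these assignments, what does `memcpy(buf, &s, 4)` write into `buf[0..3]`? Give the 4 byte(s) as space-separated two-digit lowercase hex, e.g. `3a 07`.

tag:7 = 61 → 0x3d << 25 → word 0x7a000000
seq:9 = 154 → 0x9a << 16 → word 0x7a9a0000
state:5 = 18 → 0x12 << 11 → word 0x7a9a9000
addr_hi:6 = 12 → 0xc << 5 → word 0x7a9a9180
rsvd:3 = 7 → 0x7 << 2 → word 0x7a9a919c
bank:2 = 3 → 0x3 << 0 → word 0x7a9a919f
word = 0x7a9a919f → big-endian bytes:
  [0]=0x7a  [1]=0x9a  [2]=0x91  [3]=0x9f

7a 9a 91 9f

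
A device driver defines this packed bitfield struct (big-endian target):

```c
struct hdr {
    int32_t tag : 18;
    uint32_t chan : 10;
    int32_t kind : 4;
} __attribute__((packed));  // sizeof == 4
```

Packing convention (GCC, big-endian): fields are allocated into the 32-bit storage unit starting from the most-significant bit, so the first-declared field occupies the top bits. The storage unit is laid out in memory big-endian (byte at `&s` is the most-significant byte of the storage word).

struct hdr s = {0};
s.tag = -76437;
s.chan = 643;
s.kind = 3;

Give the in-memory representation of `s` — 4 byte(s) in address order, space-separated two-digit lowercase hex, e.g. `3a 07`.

b5 5a e8 33

tag (18b) val=-76437 bits=0x2d56b at bit 14: 0xb55ac000
chan (10b) val=643 bits=0x283 at bit 4: 0xb55ae830
kind (4b) val=3 bits=0x3 at bit 0: 0xb55ae833
word = 0xb55ae833 → big-endian bytes:
  [0]=0xb5  [1]=0x5a  [2]=0xe8  [3]=0x33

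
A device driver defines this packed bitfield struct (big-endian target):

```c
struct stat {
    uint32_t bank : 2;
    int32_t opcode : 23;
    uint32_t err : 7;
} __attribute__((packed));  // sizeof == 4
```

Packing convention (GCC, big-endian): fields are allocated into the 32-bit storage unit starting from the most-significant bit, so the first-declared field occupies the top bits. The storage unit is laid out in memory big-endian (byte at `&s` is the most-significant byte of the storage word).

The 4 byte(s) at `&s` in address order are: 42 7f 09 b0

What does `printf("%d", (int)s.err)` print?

[0]=0x42 [1]=0x7f [2]=0x09 [3]=0xb0 (big-endian) → word 0x427f09b0
bank [30+:2] = (word>>30) & 0x3 = 1
opcode [7+:23] = (word>>7) & 0x7fffff = 327187
err [0+:7] = (word>>0) & 0x7f = 48  ←

48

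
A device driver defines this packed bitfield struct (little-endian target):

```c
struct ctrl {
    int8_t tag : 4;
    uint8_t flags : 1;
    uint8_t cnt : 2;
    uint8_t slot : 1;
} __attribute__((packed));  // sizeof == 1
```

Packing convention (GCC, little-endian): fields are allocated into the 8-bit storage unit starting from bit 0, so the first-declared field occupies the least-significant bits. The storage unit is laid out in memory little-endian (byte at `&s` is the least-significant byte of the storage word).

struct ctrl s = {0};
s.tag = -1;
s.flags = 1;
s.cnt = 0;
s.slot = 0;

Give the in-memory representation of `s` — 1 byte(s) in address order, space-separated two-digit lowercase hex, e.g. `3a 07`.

1f

tag (4b) val=-1 bits=0xf at bit 0: 0x0f
flags (1b) val=1 bits=0x1 at bit 4: 0x1f
cnt (2b) val=0 bits=0x0 at bit 5: 0x1f
slot (1b) val=0 bits=0x0 at bit 7: 0x1f
word = 0x1f → little-endian bytes:
  [0]=0x1f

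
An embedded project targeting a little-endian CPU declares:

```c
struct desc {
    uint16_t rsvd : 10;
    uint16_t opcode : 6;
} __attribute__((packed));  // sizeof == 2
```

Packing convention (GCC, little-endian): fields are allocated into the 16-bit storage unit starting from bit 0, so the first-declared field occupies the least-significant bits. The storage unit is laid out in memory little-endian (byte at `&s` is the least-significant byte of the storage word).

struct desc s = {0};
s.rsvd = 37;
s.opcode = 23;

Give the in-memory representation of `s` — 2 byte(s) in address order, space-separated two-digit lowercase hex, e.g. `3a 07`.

25 5c

rsvd:10 = 37 → 0x25 << 0 → word 0x0025
opcode:6 = 23 → 0x17 << 10 → word 0x5c25
word = 0x5c25 → little-endian bytes:
  [0]=0x25  [1]=0x5c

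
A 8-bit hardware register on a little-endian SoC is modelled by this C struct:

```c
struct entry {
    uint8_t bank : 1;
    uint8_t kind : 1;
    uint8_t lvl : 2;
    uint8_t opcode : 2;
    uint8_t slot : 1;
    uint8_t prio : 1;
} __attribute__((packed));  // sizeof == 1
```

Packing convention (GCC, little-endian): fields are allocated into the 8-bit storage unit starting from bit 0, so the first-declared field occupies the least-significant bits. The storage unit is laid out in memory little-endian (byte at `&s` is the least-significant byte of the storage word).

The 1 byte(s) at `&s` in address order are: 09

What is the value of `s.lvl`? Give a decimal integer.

[0]=0x09 (little-endian) → word 0x09
bank [0+:1] = (word>>0) & 0x1 = 1
kind [1+:1] = (word>>1) & 0x1 = 0
lvl [2+:2] = (word>>2) & 0x3 = 2  ←
opcode [4+:2] = (word>>4) & 0x3 = 0
slot [6+:1] = (word>>6) & 0x1 = 0
prio [7+:1] = (word>>7) & 0x1 = 0

2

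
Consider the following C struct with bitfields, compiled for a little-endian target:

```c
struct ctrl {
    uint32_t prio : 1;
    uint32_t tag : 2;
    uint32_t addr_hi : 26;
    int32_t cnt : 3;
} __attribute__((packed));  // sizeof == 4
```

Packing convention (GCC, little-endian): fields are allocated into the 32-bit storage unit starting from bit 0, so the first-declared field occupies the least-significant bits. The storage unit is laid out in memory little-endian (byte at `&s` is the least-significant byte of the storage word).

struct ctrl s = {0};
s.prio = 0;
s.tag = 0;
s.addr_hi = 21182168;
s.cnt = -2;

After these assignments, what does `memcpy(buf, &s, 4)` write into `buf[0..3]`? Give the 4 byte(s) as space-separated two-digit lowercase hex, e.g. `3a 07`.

[0+:1] prio=0 & 0x1 = 0x0; word=0x00000000
[1+:2] tag=0 & 0x3 = 0x0; word=0x00000000
[3+:26] addr_hi=21182168 & 0x3ffffff = 0x14336d8; word=0x0a19b6c0
[29+:3] cnt=-2 & 0x7 = 0x6; word=0xca19b6c0
word = 0xca19b6c0 → little-endian bytes:
  [0]=0xc0  [1]=0xb6  [2]=0x19  [3]=0xca

c0 b6 19 ca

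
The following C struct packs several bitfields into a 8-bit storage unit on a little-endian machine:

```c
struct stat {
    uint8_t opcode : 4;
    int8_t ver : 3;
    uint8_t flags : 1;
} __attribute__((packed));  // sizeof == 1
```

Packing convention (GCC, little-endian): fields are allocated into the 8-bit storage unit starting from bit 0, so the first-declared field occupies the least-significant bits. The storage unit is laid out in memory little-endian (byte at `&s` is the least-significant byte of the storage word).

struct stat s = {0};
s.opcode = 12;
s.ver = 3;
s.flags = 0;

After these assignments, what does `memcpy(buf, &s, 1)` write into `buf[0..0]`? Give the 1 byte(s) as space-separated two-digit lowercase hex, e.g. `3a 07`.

opcode (4b) val=12 bits=0xc at bit 0: 0x0c
ver (3b) val=3 bits=0x3 at bit 4: 0x3c
flags (1b) val=0 bits=0x0 at bit 7: 0x3c
word = 0x3c → little-endian bytes:
  [0]=0x3c

3c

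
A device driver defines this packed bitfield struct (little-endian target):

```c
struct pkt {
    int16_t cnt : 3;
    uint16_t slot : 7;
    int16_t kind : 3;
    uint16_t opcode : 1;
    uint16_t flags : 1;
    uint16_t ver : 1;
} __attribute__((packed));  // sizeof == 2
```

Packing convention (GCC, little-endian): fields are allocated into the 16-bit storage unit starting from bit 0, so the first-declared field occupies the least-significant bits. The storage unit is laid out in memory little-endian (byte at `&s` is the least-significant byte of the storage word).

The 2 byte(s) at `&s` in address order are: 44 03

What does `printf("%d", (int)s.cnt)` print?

-4

[0]=0x44 [1]=0x03 (little-endian) → word 0x0344
cnt:3 @ bit 0 → (0x0344>>0)&0x7 = 0x4  ←
slot:7 @ bit 3 → (0x0344>>3)&0x7f = 0x68
kind:3 @ bit 10 → (0x0344>>10)&0x7 = 0x0
opcode:1 @ bit 13 → (0x0344>>13)&0x1 = 0x0
flags:1 @ bit 14 → (0x0344>>14)&0x1 = 0x0
ver:1 @ bit 15 → (0x0344>>15)&0x1 = 0x0
cnt signed 3b, MSB=1: 4 - 8 = -4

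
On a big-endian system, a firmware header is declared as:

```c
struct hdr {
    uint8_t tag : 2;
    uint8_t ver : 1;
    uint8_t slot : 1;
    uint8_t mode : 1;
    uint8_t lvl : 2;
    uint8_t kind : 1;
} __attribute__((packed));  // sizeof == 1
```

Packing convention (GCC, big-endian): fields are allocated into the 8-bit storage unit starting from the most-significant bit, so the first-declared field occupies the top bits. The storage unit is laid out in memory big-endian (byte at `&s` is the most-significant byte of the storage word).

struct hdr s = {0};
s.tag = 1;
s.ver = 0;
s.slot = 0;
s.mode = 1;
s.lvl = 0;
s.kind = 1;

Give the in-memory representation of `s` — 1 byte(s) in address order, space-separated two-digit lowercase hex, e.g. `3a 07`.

49

[6+:2] tag=1 & 0x3 = 0x1; word=0x40
[5+:1] ver=0 & 0x1 = 0x0; word=0x40
[4+:1] slot=0 & 0x1 = 0x0; word=0x40
[3+:1] mode=1 & 0x1 = 0x1; word=0x48
[1+:2] lvl=0 & 0x3 = 0x0; word=0x48
[0+:1] kind=1 & 0x1 = 0x1; word=0x49
word = 0x49 → big-endian bytes:
  [0]=0x49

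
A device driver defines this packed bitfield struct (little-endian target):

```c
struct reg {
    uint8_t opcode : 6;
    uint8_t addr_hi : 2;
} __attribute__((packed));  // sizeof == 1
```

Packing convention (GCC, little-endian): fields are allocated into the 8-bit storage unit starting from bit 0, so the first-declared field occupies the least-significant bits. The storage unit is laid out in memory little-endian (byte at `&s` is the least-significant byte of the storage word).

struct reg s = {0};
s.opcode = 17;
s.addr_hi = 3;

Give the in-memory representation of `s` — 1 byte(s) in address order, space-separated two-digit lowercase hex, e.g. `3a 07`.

opcode:6 = 17 → 0x11 << 0 → word 0x11
addr_hi:2 = 3 → 0x3 << 6 → word 0xd1
word = 0xd1 → little-endian bytes:
  [0]=0xd1

d1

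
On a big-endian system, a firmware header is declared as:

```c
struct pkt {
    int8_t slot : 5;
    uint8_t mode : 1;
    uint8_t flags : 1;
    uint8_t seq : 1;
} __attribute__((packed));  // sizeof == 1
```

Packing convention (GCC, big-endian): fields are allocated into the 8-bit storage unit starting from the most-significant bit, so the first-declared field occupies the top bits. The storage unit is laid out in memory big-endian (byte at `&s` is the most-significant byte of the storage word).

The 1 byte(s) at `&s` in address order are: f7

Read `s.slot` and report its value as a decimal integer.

[0]=0xf7 (big-endian) → word 0xf7
slot:5 @ bit 3 → (0xf7>>3)&0x1f = 0x1e  ←
mode:1 @ bit 2 → (0xf7>>2)&0x1 = 0x1
flags:1 @ bit 1 → (0xf7>>1)&0x1 = 0x1
seq:1 @ bit 0 → (0xf7>>0)&0x1 = 0x1
slot signed 5b, MSB=1: 30 - 32 = -2

-2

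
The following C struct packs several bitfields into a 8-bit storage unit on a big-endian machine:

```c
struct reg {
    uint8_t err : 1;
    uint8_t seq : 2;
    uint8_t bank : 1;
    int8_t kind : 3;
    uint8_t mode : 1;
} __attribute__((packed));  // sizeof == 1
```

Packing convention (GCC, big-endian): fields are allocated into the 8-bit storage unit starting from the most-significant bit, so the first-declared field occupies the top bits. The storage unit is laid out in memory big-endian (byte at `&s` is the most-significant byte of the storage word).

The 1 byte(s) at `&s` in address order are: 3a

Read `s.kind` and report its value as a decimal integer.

-3

[0]=0x3a (big-endian) → word 0x3a
err:1 @ bit 7 → (0x3a>>7)&0x1 = 0x0
seq:2 @ bit 5 → (0x3a>>5)&0x3 = 0x1
bank:1 @ bit 4 → (0x3a>>4)&0x1 = 0x1
kind:3 @ bit 1 → (0x3a>>1)&0x7 = 0x5  ←
mode:1 @ bit 0 → (0x3a>>0)&0x1 = 0x0
kind signed 3b, MSB=1: 5 - 8 = -3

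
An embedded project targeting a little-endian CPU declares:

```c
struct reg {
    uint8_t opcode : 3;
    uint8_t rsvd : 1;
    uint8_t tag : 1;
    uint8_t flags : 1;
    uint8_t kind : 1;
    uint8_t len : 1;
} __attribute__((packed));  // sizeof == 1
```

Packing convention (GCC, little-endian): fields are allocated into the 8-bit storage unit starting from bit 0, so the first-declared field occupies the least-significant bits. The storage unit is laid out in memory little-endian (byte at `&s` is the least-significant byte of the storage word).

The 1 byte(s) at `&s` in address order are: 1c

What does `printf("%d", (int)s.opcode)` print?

[0]=0x1c (little-endian) → word 0x1c
opcode:3 @ bit 0 → (0x1c>>0)&0x7 = 0x4  ←
rsvd:1 @ bit 3 → (0x1c>>3)&0x1 = 0x1
tag:1 @ bit 4 → (0x1c>>4)&0x1 = 0x1
flags:1 @ bit 5 → (0x1c>>5)&0x1 = 0x0
kind:1 @ bit 6 → (0x1c>>6)&0x1 = 0x0
len:1 @ bit 7 → (0x1c>>7)&0x1 = 0x0

4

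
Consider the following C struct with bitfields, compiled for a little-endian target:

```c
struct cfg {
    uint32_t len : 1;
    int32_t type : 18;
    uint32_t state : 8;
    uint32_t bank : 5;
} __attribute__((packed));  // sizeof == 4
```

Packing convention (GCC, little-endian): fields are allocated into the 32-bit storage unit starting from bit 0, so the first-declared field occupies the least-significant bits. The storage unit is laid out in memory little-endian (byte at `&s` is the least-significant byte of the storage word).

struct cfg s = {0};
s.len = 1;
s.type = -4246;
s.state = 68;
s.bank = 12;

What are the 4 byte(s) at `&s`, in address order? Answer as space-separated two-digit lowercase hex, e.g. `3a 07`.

d5 de 27 62

len (1b) val=1 bits=0x1 at bit 0: 0x00000001
type (18b) val=-4246 bits=0x3ef6a at bit 1: 0x0007ded5
state (8b) val=68 bits=0x44 at bit 19: 0x0227ded5
bank (5b) val=12 bits=0xc at bit 27: 0x6227ded5
word = 0x6227ded5 → little-endian bytes:
  [0]=0xd5  [1]=0xde  [2]=0x27  [3]=0x62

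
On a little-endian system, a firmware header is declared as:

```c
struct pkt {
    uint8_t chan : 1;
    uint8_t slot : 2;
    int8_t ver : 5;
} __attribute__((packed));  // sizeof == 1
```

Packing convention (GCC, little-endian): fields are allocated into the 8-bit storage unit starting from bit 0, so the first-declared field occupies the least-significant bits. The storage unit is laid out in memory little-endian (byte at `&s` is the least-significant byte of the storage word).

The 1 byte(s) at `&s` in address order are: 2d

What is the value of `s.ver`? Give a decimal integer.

5

[0]=0x2d (little-endian) → word 0x2d
chan [0+:1] = (word>>0) & 0x1 = 1
slot [1+:2] = (word>>1) & 0x3 = 2
ver [3+:5] = (word>>3) & 0x1f = 5  ←
ver signed 5b, MSB=0: value = 5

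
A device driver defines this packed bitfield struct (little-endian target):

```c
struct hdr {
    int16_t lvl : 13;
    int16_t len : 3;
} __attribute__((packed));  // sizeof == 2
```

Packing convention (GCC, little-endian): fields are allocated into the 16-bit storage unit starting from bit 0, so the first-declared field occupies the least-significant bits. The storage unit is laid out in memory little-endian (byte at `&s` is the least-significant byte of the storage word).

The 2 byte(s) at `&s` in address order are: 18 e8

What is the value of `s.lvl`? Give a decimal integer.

[0]=0x18 [1]=0xe8 (little-endian) → word 0xe818
lvl [0+:13] = (word>>0) & 0x1fff = 2072  ←
len [13+:3] = (word>>13) & 0x7 = 7
lvl signed 13b, MSB=0: value = 2072

2072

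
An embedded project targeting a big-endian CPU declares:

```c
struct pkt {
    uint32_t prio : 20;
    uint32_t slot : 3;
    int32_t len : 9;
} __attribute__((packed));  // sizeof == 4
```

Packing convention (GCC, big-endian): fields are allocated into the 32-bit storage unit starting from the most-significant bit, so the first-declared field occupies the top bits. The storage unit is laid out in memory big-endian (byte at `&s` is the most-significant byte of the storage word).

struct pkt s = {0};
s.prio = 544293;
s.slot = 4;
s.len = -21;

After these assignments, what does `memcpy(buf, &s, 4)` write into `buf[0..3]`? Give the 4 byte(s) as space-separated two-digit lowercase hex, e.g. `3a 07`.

[12+:20] prio=544293 & 0xfffff = 0x84e25; word=0x84e25000
[9+:3] slot=4 & 0x7 = 0x4; word=0x84e25800
[0+:9] len=-21 & 0x1ff = 0x1eb; word=0x84e259eb
word = 0x84e259eb → big-endian bytes:
  [0]=0x84  [1]=0xe2  [2]=0x59  [3]=0xeb

84 e2 59 eb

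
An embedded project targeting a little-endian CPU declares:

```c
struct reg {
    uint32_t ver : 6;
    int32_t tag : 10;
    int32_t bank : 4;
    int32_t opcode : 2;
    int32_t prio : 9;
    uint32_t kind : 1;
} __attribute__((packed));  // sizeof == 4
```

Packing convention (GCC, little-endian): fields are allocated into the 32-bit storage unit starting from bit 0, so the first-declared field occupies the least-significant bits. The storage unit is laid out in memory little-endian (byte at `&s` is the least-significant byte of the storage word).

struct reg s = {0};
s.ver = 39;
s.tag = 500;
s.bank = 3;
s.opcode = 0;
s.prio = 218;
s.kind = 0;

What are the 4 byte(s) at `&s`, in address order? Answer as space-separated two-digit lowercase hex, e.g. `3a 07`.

27 7d 83 36

ver (6b) val=39 bits=0x27 at bit 0: 0x00000027
tag (10b) val=500 bits=0x1f4 at bit 6: 0x00007d27
bank (4b) val=3 bits=0x3 at bit 16: 0x00037d27
opcode (2b) val=0 bits=0x0 at bit 20: 0x00037d27
prio (9b) val=218 bits=0xda at bit 22: 0x36837d27
kind (1b) val=0 bits=0x0 at bit 31: 0x36837d27
word = 0x36837d27 → little-endian bytes:
  [0]=0x27  [1]=0x7d  [2]=0x83  [3]=0x36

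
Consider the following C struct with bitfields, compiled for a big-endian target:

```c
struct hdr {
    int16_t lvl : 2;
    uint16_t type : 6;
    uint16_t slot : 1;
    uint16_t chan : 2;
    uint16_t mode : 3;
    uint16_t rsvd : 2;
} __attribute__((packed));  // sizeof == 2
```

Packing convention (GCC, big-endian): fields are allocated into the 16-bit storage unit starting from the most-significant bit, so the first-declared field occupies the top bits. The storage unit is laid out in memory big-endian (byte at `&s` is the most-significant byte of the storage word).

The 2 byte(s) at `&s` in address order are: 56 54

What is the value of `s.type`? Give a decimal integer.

[0]=0x56 [1]=0x54 (big-endian) → word 0x5654
lvl [14+:2] = (word>>14) & 0x3 = 1
type [8+:6] = (word>>8) & 0x3f = 22  ←
slot [7+:1] = (word>>7) & 0x1 = 0
chan [5+:2] = (word>>5) & 0x3 = 2
mode [2+:3] = (word>>2) & 0x7 = 5
rsvd [0+:2] = (word>>0) & 0x3 = 0

22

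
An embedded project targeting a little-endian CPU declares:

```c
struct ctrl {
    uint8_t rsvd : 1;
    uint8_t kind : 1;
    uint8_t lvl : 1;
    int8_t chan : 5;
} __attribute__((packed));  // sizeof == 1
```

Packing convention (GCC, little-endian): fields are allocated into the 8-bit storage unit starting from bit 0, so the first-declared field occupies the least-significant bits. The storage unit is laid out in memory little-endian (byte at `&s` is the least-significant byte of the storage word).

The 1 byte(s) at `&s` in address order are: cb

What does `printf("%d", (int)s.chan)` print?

-7

[0]=0xcb (little-endian) → word 0xcb
rsvd [0+:1] = (word>>0) & 0x1 = 1
kind [1+:1] = (word>>1) & 0x1 = 1
lvl [2+:1] = (word>>2) & 0x1 = 0
chan [3+:5] = (word>>3) & 0x1f = 25  ←
chan signed 5b, MSB=1: 25 - 32 = -7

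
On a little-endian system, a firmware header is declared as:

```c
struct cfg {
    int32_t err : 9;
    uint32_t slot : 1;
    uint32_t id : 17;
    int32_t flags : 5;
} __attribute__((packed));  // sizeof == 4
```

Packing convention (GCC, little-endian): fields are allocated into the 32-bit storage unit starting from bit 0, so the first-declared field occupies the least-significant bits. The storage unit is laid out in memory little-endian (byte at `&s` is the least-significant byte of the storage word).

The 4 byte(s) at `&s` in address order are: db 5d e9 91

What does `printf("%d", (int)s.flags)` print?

[0]=0xdb [1]=0x5d [2]=0xe9 [3]=0x91 (little-endian) → word 0x91e95ddb
err [0+:9] = (word>>0) & 0x1ff = 475
slot [9+:1] = (word>>9) & 0x1 = 0
id [10+:17] = (word>>10) & 0x1ffff = 31319
flags [27+:5] = (word>>27) & 0x1f = 18  ←
flags signed 5b, MSB=1: 18 - 32 = -14

-14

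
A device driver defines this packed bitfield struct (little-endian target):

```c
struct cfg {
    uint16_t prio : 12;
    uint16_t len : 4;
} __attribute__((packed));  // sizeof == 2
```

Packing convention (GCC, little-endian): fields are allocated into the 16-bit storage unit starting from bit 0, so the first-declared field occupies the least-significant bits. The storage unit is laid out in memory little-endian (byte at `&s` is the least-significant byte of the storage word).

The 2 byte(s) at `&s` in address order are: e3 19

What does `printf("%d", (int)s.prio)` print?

2531

[0]=0xe3 [1]=0x19 (little-endian) → word 0x19e3
prio [0+:12] = (word>>0) & 0xfff = 2531  ←
len [12+:4] = (word>>12) & 0xf = 1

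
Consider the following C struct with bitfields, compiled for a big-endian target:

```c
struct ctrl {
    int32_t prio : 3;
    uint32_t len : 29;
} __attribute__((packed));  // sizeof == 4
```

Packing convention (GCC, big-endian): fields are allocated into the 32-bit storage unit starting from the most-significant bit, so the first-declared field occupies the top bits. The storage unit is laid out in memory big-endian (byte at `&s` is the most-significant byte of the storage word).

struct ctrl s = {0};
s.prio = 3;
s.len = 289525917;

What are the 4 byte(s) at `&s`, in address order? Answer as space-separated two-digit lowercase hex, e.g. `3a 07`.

prio (3b) val=3 bits=0x3 at bit 29: 0x60000000
len (29b) val=289525917 bits=0x1141d09d at bit 0: 0x7141d09d
word = 0x7141d09d → big-endian bytes:
  [0]=0x71  [1]=0x41  [2]=0xd0  [3]=0x9d

71 41 d0 9d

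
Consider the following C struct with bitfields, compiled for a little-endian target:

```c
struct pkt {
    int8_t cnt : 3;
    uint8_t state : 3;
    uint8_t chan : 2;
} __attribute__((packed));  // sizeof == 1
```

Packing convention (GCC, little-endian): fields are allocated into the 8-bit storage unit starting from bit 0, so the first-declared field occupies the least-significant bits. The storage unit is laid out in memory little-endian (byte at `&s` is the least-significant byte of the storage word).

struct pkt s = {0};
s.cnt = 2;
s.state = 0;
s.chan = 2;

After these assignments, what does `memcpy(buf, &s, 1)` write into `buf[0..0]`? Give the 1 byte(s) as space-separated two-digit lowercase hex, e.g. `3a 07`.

82

cnt:3 = 2 → 0x2 << 0 → word 0x02
state:3 = 0 → 0x0 << 3 → word 0x02
chan:2 = 2 → 0x2 << 6 → word 0x82
word = 0x82 → little-endian bytes:
  [0]=0x82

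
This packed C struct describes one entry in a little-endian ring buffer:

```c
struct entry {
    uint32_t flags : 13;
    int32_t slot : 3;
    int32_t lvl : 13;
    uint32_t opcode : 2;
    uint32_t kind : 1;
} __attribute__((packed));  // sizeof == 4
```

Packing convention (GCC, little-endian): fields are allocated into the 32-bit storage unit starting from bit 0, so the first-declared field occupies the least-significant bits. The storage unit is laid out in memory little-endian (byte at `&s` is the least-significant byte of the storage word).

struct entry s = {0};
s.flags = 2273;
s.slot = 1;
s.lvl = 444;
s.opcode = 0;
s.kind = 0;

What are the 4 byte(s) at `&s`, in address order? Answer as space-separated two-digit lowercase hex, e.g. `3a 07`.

flags (13b) val=2273 bits=0x8e1 at bit 0: 0x000008e1
slot (3b) val=1 bits=0x1 at bit 13: 0x000028e1
lvl (13b) val=444 bits=0x1bc at bit 16: 0x01bc28e1
opcode (2b) val=0 bits=0x0 at bit 29: 0x01bc28e1
kind (1b) val=0 bits=0x0 at bit 31: 0x01bc28e1
word = 0x01bc28e1 → little-endian bytes:
  [0]=0xe1  [1]=0x28  [2]=0xbc  [3]=0x01

e1 28 bc 01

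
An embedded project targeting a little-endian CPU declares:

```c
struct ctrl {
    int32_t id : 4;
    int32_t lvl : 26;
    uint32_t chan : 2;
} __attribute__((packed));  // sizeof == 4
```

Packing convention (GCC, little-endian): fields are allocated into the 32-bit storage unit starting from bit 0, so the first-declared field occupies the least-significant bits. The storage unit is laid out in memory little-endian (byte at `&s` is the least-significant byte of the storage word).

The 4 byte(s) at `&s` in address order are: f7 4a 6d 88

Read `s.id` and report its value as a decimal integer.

7

[0]=0xf7 [1]=0x4a [2]=0x6d [3]=0x88 (little-endian) → word 0x886d4af7
id:4 @ bit 0 → (0x886d4af7>>0)&0xf = 0x7  ←
lvl:26 @ bit 4 → (0x886d4af7>>4)&0x3ffffff = 0x86d4af
chan:2 @ bit 30 → (0x886d4af7>>30)&0x3 = 0x2
id signed 4b, MSB=0: value = 7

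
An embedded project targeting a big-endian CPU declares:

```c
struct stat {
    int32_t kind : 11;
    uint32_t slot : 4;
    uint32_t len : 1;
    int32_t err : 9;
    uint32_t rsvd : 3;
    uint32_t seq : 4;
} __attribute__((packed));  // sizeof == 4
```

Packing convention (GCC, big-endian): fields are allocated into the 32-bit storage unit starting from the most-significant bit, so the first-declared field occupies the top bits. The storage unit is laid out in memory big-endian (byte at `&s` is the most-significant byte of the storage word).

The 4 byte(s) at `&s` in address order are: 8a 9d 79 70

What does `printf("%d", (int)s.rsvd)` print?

[0]=0x8a [1]=0x9d [2]=0x79 [3]=0x70 (big-endian) → word 0x8a9d7970
kind:11 @ bit 21 → (0x8a9d7970>>21)&0x7ff = 0x454
slot:4 @ bit 17 → (0x8a9d7970>>17)&0xf = 0xe
len:1 @ bit 16 → (0x8a9d7970>>16)&0x1 = 0x1
err:9 @ bit 7 → (0x8a9d7970>>7)&0x1ff = 0xf2
rsvd:3 @ bit 4 → (0x8a9d7970>>4)&0x7 = 0x7  ←
seq:4 @ bit 0 → (0x8a9d7970>>0)&0xf = 0x0

7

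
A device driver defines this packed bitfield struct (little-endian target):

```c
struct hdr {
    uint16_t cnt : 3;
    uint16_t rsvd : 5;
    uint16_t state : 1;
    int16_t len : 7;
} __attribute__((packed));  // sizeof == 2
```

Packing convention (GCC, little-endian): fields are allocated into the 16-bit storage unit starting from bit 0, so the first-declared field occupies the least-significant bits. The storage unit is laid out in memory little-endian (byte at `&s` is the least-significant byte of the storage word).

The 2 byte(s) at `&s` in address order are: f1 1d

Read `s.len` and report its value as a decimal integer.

14

[0]=0xf1 [1]=0x1d (little-endian) → word 0x1df1
cnt [0+:3] = (word>>0) & 0x7 = 1
rsvd [3+:5] = (word>>3) & 0x1f = 30
state [8+:1] = (word>>8) & 0x1 = 1
len [9+:7] = (word>>9) & 0x7f = 14  ←
len signed 7b, MSB=0: value = 14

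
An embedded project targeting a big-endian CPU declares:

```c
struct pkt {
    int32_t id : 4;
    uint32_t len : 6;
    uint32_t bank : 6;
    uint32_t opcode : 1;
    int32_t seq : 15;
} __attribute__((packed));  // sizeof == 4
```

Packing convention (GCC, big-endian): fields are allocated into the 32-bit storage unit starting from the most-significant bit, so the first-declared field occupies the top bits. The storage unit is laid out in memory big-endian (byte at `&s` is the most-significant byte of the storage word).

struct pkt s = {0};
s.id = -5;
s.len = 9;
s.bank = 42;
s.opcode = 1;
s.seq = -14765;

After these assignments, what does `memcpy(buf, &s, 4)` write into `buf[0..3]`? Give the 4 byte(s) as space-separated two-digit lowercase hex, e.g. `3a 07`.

b2 6a c6 53

id:4 = -5 → 0xb << 28 → word 0xb0000000
len:6 = 9 → 0x9 << 22 → word 0xb2400000
bank:6 = 42 → 0x2a << 16 → word 0xb26a0000
opcode:1 = 1 → 0x1 << 15 → word 0xb26a8000
seq:15 = -14765 → 0x4653 << 0 → word 0xb26ac653
word = 0xb26ac653 → big-endian bytes:
  [0]=0xb2  [1]=0x6a  [2]=0xc6  [3]=0x53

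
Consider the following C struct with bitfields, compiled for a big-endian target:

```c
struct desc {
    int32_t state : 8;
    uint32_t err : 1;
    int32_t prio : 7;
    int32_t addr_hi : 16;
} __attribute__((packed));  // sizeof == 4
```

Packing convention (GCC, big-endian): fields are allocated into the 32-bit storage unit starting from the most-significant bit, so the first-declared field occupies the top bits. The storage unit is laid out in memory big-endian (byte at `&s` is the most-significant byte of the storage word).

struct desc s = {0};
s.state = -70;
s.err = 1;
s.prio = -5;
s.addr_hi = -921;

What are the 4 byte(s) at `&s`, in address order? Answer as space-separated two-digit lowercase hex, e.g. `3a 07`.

ba fb fc 67

state (8b) val=-70 bits=0xba at bit 24: 0xba000000
err (1b) val=1 bits=0x1 at bit 23: 0xba800000
prio (7b) val=-5 bits=0x7b at bit 16: 0xbafb0000
addr_hi (16b) val=-921 bits=0xfc67 at bit 0: 0xbafbfc67
word = 0xbafbfc67 → big-endian bytes:
  [0]=0xba  [1]=0xfb  [2]=0xfc  [3]=0x67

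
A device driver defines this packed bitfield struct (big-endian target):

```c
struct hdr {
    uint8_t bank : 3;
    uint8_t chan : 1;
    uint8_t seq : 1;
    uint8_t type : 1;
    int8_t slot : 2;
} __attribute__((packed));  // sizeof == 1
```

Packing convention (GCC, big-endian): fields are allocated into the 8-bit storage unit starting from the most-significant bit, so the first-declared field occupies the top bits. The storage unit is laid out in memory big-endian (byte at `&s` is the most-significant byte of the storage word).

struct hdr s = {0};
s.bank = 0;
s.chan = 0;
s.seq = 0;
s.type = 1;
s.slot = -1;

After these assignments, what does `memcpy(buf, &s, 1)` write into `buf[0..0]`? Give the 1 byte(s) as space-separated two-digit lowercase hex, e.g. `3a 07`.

bank:3 = 0 → 0x0 << 5 → word 0x00
chan:1 = 0 → 0x0 << 4 → word 0x00
seq:1 = 0 → 0x0 << 3 → word 0x00
type:1 = 1 → 0x1 << 2 → word 0x04
slot:2 = -1 → 0x3 << 0 → word 0x07
word = 0x07 → big-endian bytes:
  [0]=0x07

07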